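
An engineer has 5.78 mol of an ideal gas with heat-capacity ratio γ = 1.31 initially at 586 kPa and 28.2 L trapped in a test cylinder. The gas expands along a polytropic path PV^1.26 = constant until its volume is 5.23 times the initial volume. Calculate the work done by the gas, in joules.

T₁ = P₁V₁/(nR) = 586×28.2/(5.78×8.314) = 344 K.
Polytropic n=1.26: T₂ = T₁(V₁/V₂)^(n−1) = 344×(0.191)^0.26 = 224 K; P₂ = P₁(V₁/V₂)^n = 72.9 kPa.
W = (P₁V₁−P₂V₂)/(n−1) = (586×28.2−72.9×147)/0.26 = 22200 J.

22200 J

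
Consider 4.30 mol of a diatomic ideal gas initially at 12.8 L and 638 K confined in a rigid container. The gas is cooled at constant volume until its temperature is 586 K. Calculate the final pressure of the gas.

P₁ = nRT₁/V₁ = 4.30×8.314×638/12.8 = 1780 kPa.
Isochoric: V stays 12.8 L; P/T = const ⇒ T₂ = 586 K, P₂ = 1640 kPa.

1640 kPa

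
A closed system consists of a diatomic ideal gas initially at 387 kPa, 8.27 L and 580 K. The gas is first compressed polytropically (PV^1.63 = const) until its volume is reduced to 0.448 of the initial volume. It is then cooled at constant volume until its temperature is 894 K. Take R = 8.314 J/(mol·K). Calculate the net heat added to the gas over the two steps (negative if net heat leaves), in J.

987 J

n = P₁V₁/(RT₁) = 387×8.27/(8.314×580) = 0.664 mol.
Step 1 — Polytropic n=1.63: T₂ = T₁(V₁/V₂)^(n−1) = 580×(2.23)^0.63 = 962 K; P₂ = P₁(V₁/V₂)^n = 1430 kPa.
W = (P₁V₁−P₂V₂)/(n−1) = (387×8.27−1430×3.70)/0.63 = -3340 J.
ΔU = nCvΔT = 0.664×20.8×(962−580) = 5270 J.
Q = ΔU + W = 1920 J.
State after step 1: P = 1430 kPa, V = 3.70 L, T = 962 K.
Step 2 — Isochoric: V stays 3.70 L; P/T = const ⇒ T₂ = 894 K, P₂ = 1330 kPa.
W = 0 (no volume change).
ΔU = nCvΔT = 0.664×20.8×(894−962) = -936 J.
Q = ΔU = -936 J.
Net over both steps: W = -3340 J, Q = 987 J, ΔU = 4330 J.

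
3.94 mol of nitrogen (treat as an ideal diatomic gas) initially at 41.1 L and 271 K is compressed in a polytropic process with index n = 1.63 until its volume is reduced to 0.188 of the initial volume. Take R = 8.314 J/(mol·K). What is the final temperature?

777 K

P₁ = nRT₁/V₁ = 3.94×8.314×271/41.1 = 216 kPa.
Polytropic n=1.63: T₂ = T₁(V₁/V₂)^(n−1) = 271×(5.32)^0.63 = 777 K; P₂ = P₁(V₁/V₂)^n = 3290 kPa.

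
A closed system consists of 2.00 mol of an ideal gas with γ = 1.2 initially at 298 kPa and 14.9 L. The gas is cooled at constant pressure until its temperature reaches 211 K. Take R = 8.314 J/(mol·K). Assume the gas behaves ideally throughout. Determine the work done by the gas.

-932 J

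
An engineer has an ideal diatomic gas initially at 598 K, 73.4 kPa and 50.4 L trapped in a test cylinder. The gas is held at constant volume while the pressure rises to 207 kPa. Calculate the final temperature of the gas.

Isochoric: V stays 50.4 L; P/T = const ⇒ T₂ = 1690 K, P₂ = 207 kPa.

1690 K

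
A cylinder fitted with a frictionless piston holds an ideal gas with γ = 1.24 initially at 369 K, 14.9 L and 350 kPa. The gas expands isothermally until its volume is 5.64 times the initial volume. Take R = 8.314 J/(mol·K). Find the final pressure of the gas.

Isothermal: T stays 369 K; PV = const ⇒ V₂ = 84.0 L, P₂ = 62.1 kPa.

62.1 kPa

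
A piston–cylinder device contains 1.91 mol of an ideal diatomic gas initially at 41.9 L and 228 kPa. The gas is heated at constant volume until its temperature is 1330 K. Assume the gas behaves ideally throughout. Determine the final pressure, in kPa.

T₁ = P₁V₁/(nR) = 228×41.9/(1.91×8.314) = 602 K.
Isochoric: V stays 41.9 L; P/T = const ⇒ T₂ = 1330 K, P₂ = 504 kPa.

504 kPa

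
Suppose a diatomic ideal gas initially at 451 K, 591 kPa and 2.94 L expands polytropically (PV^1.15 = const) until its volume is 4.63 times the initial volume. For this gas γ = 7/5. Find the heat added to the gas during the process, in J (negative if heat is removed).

1490 J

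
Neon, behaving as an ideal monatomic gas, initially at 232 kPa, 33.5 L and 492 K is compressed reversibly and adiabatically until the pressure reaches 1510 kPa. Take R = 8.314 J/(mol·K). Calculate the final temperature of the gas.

1040 K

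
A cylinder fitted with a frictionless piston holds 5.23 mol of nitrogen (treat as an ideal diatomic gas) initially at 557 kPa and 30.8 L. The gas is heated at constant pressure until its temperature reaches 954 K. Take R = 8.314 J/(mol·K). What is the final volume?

74.5 L

T₁ = P₁V₁/(nR) = 557×30.8/(5.23×8.314) = 395 K.
Isobaric: P stays 557 kPa; V/T = const ⇒ T₂ = 954 K, V₂ = 74.5 L.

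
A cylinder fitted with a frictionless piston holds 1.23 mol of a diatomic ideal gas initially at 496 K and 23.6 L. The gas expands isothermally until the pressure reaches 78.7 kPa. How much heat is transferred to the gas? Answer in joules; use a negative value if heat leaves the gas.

5100 J

P₁ = nRT₁/V₁ = 1.23×8.314×496/23.6 = 215 kPa.
Isothermal: T stays 496 K; PV = const ⇒ V₂ = 64.4 L, P₂ = 78.7 kPa.
ΔU = 0 (ideal gas, T constant).
W = nRT ln(V₂/V₁) = 1.23×8.314×496×ln(2.73) = 5100 J.
Q = ΔU + W = 5100 J.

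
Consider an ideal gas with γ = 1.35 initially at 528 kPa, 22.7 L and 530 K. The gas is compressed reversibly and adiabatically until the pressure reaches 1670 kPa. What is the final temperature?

714 K

Adiabatic: T₂/T₁ = (P₂/P₁)^((γ−1)/γ) ⇒ T₂ = 530×(3.16)^0.259 = 714 K; V₂ = 9.67 L.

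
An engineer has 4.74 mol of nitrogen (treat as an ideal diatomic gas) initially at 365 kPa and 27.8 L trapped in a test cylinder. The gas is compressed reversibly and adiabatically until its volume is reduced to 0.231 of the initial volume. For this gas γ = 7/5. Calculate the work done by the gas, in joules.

T₁ = P₁V₁/(nR) = 365×27.8/(4.74×8.314) = 257 K.
Adiabatic: TV^(γ−1) = const ⇒ T₂ = 257×(4.33)^0.400 = 463 K; PV^γ = const ⇒ P₂ = 2840 kPa.
ΔU = nCvΔT = 4.74×20.8×(463−257) = 20200 J.
Q = 0 for an adiabatic process, so W = −ΔU = -20200 J.

-20200 J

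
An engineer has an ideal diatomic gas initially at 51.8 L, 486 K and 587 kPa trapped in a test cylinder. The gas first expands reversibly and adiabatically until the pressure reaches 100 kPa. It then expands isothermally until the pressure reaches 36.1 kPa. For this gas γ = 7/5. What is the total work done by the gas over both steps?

n = P₁V₁/(RT₁) = 587×51.8/(8.314×486) = 7.53 mol.
Step 1 — Adiabatic: T₂/T₁ = (P₂/P₁)^((γ−1)/γ) ⇒ T₂ = 486×(0.170)^0.286 = 293 K; V₂ = 183 L.
ΔU = nCvΔT = 7.53×20.8×(293−486) = -30200 J.
Q = 0 for an adiabatic process, so W = −ΔU = 30200 J.
State after step 1: P = 100 kPa, V = 183 L, T = 293 K.
Step 2 — Isothermal: T stays 293 K; PV = const ⇒ V₂ = 508 L, P₂ = 36.1 kPa.
ΔU = 0 (ideal gas, T constant).
W = nRT ln(V₂/V₁) = 7.53×8.314×293×ln(2.77) = 18700 J.
Q = ΔU + W = 18700 J.
Net over both steps: W = 48900 J, Q = 18700 J, ΔU = -30200 J.

48900 J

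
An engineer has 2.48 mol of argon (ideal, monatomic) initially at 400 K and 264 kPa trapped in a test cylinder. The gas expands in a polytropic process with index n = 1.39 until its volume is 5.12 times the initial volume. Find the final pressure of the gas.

V₁ = nRT₁/P₁ = 2.48×8.314×400/264 = 31.2 L.
Polytropic n=1.39: T₂ = T₁(V₁/V₂)^(n−1) = 400×(0.195)^0.39 = 212 K; P₂ = P₁(V₁/V₂)^n = 27.3 kPa.

27.3 kPa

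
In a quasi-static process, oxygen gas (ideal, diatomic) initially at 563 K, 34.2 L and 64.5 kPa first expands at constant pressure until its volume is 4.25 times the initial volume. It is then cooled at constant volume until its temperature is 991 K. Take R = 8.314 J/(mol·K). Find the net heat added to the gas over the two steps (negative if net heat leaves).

11400 J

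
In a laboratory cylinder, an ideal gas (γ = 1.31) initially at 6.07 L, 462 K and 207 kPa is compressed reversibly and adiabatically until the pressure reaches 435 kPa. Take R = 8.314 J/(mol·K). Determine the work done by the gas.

n = P₁V₁/(RT₁) = 207×6.07/(8.314×462) = 0.327 mol.
Adiabatic: T₂/T₁ = (P₂/P₁)^((γ−1)/γ) ⇒ T₂ = 462×(2.10)^0.237 = 551 K; V₂ = 3.44 L.
ΔU = nCvΔT = 0.327×26.8×(551−462) = 779 J.
Q = 0 for an adiabatic process, so W = −ΔU = -779 J.

-779 J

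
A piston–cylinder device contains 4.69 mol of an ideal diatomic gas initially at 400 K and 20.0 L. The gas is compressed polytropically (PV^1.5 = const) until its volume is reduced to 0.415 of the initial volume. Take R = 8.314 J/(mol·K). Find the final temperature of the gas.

621 K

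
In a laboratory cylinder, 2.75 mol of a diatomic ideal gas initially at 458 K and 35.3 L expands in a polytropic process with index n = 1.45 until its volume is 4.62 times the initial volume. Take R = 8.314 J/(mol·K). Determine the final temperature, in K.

P₁ = nRT₁/V₁ = 2.75×8.314×458/35.3 = 297 kPa.
Polytropic n=1.45: T₂ = T₁(V₁/V₂)^(n−1) = 458×(0.216)^0.45 = 230 K; P₂ = P₁(V₁/V₂)^n = 32.2 kPa.

230 K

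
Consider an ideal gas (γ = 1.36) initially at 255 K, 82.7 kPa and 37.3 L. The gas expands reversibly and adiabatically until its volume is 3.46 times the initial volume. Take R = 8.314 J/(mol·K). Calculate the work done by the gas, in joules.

n = P₁V₁/(RT₁) = 82.7×37.3/(8.314×255) = 1.46 mol.
Adiabatic: TV^(γ−1) = const ⇒ T₂ = 255×(0.289)^0.360 = 163 K; PV^γ = const ⇒ P₂ = 15.3 kPa.
ΔU = nCvΔT = 1.46×23.1×(163−255) = -3090 J.
Q = 0 for an adiabatic process, so W = −ΔU = 3090 J.

3090 J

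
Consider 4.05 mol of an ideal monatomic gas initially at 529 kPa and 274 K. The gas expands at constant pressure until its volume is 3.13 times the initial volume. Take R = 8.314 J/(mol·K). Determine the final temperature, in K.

V₁ = nRT₁/P₁ = 4.05×8.314×274/529 = 17.4 L.
Isobaric: P stays 529 kPa; V/T = const ⇒ T₂ = 858 K, V₂ = 54.6 L.

858 K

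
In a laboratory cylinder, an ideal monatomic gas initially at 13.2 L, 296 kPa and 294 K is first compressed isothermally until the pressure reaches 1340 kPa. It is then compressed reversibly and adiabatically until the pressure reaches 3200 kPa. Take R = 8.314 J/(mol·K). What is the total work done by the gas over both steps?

-8340 J

n = P₁V₁/(RT₁) = 296×13.2/(8.314×294) = 1.60 mol.
Step 1 — Isothermal: T stays 294 K; PV = const ⇒ V₂ = 2.92 L, P₂ = 1340 kPa.
ΔU = 0 (ideal gas, T constant).
W = nRT ln(V₂/V₁) = 1.60×8.314×294×ln(0.221) = -5900 J.
Q = ΔU + W = -5900 J.
State after step 1: P = 1340 kPa, V = 2.92 L, T = 294 K.
Step 2 — Adiabatic: T₂/T₁ = (P₂/P₁)^((γ−1)/γ) ⇒ T₂ = 294×(2.39)^0.400 = 416 K; V₂ = 1.73 L.
ΔU = nCvΔT = 1.60×12.5×(416−294) = 2440 J.
Q = 0 for an adiabatic process, so W = −ΔU = -2440 J.
Net over both steps: W = -8340 J, Q = -5900 J, ΔU = 2440 J.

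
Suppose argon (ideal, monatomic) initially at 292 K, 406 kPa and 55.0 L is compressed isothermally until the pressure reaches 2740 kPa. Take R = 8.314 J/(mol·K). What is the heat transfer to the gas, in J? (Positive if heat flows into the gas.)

n = P₁V₁/(RT₁) = 406×55.0/(8.314×292) = 9.20 mol.
Isothermal: T stays 292 K; PV = const ⇒ V₂ = 8.15 L, P₂ = 2740 kPa.
ΔU = 0 (ideal gas, T constant).
W = nRT ln(V₂/V₁) = 9.20×8.314×292×ln(0.148) = -42600 J.
Q = ΔU + W = -42600 J.

-42600 J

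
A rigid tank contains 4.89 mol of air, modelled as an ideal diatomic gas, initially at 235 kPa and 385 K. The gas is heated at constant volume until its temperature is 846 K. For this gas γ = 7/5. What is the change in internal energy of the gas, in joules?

V₁ = nRT₁/P₁ = 4.89×8.314×385/235 = 66.6 L.
Isochoric: V stays 66.6 L; P/T = const ⇒ T₂ = 846 K, P₂ = 516 kPa.
For an ideal gas ΔU = nCvΔT with Cv = (5/2)R = 20.8 J/(mol·K).
ΔU = 4.89×20.8×(846−385) = 46900 J.

46900 J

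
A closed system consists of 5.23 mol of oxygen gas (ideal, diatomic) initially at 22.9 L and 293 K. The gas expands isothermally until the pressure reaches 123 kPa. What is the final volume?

P₁ = nRT₁/V₁ = 5.23×8.314×293/22.9 = 556 kPa.
Isothermal: T stays 293 K; PV = const ⇒ V₂ = 104 L, P₂ = 123 kPa.

104 L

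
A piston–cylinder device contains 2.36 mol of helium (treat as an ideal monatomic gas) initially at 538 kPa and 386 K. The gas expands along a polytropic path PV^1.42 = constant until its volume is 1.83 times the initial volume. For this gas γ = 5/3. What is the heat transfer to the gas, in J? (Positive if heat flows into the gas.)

1500 J

V₁ = nRT₁/P₁ = 2.36×8.314×386/538 = 14.1 L.
Polytropic n=1.42: T₂ = T₁(V₁/V₂)^(n−1) = 386×(0.546)^0.42 = 299 K; P₂ = P₁(V₁/V₂)^n = 228 kPa.
W = (P₁V₁−P₂V₂)/(n−1) = (538×14.1−228×25.8)/0.42 = 4040 J.
ΔU = nCvΔT = 2.36×12.5×(299−386) = -2550 J.
Q = ΔU + W = 1500 J.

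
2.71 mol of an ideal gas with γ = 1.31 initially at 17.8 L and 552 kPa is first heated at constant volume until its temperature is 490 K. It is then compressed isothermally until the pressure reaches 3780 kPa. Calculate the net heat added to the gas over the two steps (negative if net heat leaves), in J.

-16000 J

T₁ = P₁V₁/(nR) = 552×17.8/(2.71×8.314) = 436 K.
Step 1 — Isochoric: V stays 17.8 L; P/T = const ⇒ T₂ = 490 K, P₂ = 620 kPa.
W = 0 (no volume change).
ΔU = nCvΔT = 2.71×26.8×(490−436) = 3920 J.
Q = ΔU = 3920 J.
State after step 1: P = 620 kPa, V = 17.8 L, T = 490 K.
Step 2 — Isothermal: T stays 490 K; PV = const ⇒ V₂ = 2.92 L, P₂ = 3780 kPa.
ΔU = 0 (ideal gas, T constant).
W = nRT ln(V₂/V₁) = 2.71×8.314×490×ln(0.164) = -20000 J.
Q = ΔU + W = -20000 J.
Net over both steps: W = -20000 J, Q = -16000 J, ΔU = 3920 J.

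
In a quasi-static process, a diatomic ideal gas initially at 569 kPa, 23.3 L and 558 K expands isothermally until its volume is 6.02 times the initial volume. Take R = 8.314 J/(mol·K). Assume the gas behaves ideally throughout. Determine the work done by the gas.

23800 J

n = P₁V₁/(RT₁) = 569×23.3/(8.314×558) = 2.86 mol.
Isothermal: T stays 558 K; PV = const ⇒ V₂ = 140 L, P₂ = 94.5 kPa.
W = nRT ln(V₂/V₁) = 2.86×8.314×558×ln(6.02) = 23800 J.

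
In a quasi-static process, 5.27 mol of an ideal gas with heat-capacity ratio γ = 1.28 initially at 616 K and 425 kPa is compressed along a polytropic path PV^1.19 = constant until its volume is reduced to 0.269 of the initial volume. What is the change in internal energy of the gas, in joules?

27300 J

V₁ = nRT₁/P₁ = 5.27×8.314×616/425 = 63.5 L.
Polytropic n=1.19: T₂ = T₁(V₁/V₂)^(n−1) = 616×(3.72)^0.19 = 791 K; P₂ = P₁(V₁/V₂)^n = 2030 kPa.
For an ideal gas ΔU = nCvΔT with Cv = R/(γ−1) = 29.7 J/(mol·K).
ΔU = 5.27×29.7×(791−616) = 27300 J.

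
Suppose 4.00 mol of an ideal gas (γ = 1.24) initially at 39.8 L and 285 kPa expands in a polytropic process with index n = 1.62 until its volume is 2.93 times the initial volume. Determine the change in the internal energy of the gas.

T₁ = P₁V₁/(nR) = 285×39.8/(4.00×8.314) = 341 K.
Polytropic n=1.62: T₂ = T₁(V₁/V₂)^(n−1) = 341×(0.341)^0.62 = 175 K; P₂ = P₁(V₁/V₂)^n = 49.9 kPa.
For an ideal gas ΔU = nCvΔT with Cv = R/(γ−1) = 34.6 J/(mol·K).
ΔU = 4.00×34.6×(175−341) = -23000 J.

-23000 J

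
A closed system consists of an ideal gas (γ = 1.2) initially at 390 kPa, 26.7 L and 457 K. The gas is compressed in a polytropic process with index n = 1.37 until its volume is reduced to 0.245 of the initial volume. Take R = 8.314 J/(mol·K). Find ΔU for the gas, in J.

35500 J

n = P₁V₁/(RT₁) = 390×26.7/(8.314×457) = 2.74 mol.
Polytropic n=1.37: T₂ = T₁(V₁/V₂)^(n−1) = 457×(4.08)^0.37 = 769 K; P₂ = P₁(V₁/V₂)^n = 2680 kPa.
For an ideal gas ΔU = nCvΔT with Cv = R/(γ−1) = 41.6 J/(mol·K).
ΔU = 2.74×41.6×(769−457) = 35500 J.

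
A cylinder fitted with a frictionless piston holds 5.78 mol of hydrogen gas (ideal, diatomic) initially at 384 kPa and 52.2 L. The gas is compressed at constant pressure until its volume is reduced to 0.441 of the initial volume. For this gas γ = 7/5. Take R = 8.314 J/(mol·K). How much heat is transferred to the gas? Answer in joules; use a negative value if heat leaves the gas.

-39200 J

T₁ = P₁V₁/(nR) = 384×52.2/(5.78×8.314) = 417 K.
Isobaric: P stays 384 kPa; V/T = const ⇒ T₂ = 184 K, V₂ = 23.0 L.
W = PΔV = 384×(23.0−52.2) kPa·L = -11200 J.
ΔU = nCvΔT = 5.78×20.8×(184−417) = -28000 J.
Q = ΔU + W = nCpΔT = -39200 J.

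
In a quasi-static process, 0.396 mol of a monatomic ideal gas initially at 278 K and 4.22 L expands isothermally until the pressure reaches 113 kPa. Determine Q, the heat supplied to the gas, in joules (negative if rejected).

597 J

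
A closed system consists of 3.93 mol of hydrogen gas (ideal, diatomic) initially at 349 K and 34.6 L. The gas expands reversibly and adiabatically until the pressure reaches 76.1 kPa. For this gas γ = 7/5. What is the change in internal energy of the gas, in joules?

P₁ = nRT₁/V₁ = 3.93×8.314×349/34.6 = 330 kPa.
Adiabatic: T₂/T₁ = (P₂/P₁)^((γ−1)/γ) ⇒ T₂ = 349×(0.231)^0.286 = 230 K; V₂ = 98.6 L.
For an ideal gas ΔU = nCvΔT with Cv = (5/2)R = 20.8 J/(mol·K).
ΔU = 3.93×20.8×(230−349) = -9750 J.

-9750 J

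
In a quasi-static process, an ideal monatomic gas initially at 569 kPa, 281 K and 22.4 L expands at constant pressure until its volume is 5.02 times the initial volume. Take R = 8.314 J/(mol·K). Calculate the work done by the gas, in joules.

51200 J

n = P₁V₁/(RT₁) = 569×22.4/(8.314×281) = 5.46 mol.
Isobaric: P stays 569 kPa; V/T = const ⇒ T₂ = 1410 K, V₂ = 112 L.
W = PΔV = 569×(112−22.4) kPa·L = 51200 J.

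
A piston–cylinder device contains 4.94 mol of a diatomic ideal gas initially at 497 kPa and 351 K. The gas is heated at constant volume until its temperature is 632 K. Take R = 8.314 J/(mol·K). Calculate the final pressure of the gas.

V₁ = nRT₁/P₁ = 4.94×8.314×351/497 = 29.0 L.
Isochoric: V stays 29.0 L; P/T = const ⇒ T₂ = 632 K, P₂ = 895 kPa.

895 kPa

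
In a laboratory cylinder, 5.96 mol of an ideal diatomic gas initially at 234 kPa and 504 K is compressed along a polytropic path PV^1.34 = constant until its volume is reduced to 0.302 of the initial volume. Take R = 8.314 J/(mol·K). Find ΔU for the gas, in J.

V₁ = nRT₁/P₁ = 5.96×8.314×504/234 = 107 L.
Polytropic n=1.34: T₂ = T₁(V₁/V₂)^(n−1) = 504×(3.31)^0.34 = 757 K; P₂ = P₁(V₁/V₂)^n = 1160 kPa.
For an ideal gas ΔU = nCvΔT with Cv = (5/2)R = 20.8 J/(mol·K).
ΔU = 5.96×20.8×(757−504) = 31400 J.

31400 J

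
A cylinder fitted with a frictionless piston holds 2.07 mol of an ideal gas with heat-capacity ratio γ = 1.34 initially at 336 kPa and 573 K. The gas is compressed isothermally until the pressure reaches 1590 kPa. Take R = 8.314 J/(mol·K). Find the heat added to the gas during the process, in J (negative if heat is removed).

-15300 J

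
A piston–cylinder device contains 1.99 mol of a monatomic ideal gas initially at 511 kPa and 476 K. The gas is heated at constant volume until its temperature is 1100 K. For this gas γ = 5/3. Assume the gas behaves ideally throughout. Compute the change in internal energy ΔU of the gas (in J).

15500 J

V₁ = nRT₁/P₁ = 1.99×8.314×476/511 = 15.4 L.
Isochoric: V stays 15.4 L; P/T = const ⇒ T₂ = 1100 K, P₂ = 1180 kPa.
For an ideal gas ΔU = nCvΔT with Cv = (3/2)R = 12.5 J/(mol·K).
ΔU = 1.99×12.5×(1100−476) = 15500 J.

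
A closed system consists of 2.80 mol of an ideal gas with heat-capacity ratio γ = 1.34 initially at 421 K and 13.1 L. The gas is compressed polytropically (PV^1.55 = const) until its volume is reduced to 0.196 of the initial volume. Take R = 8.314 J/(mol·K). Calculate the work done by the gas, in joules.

P₁ = nRT₁/V₁ = 2.80×8.314×421/13.1 = 748 kPa.
Polytropic n=1.55: T₂ = T₁(V₁/V₂)^(n−1) = 421×(5.10)^0.55 = 1030 K; P₂ = P₁(V₁/V₂)^n = 9350 kPa.
W = (P₁V₁−P₂V₂)/(n−1) = (748×13.1−9350×2.57)/0.55 = -25800 J.

-25800 J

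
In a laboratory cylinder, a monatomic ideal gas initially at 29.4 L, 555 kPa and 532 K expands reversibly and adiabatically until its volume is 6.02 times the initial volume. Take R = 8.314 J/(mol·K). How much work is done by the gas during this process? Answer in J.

n = P₁V₁/(RT₁) = 555×29.4/(8.314×532) = 3.69 mol.
Adiabatic: TV^(γ−1) = const ⇒ T₂ = 532×(0.166)^0.667 = 161 K; PV^γ = const ⇒ P₂ = 27.9 kPa.
ΔU = nCvΔT = 3.69×12.5×(161−532) = -17100 J.
Q = 0 for an adiabatic process, so W = −ΔU = 17100 J.

17100 J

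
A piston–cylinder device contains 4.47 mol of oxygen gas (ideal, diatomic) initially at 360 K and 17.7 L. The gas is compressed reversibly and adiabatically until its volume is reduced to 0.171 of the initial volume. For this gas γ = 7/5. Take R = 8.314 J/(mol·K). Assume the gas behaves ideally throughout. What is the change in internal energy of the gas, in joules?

34300 J

P₁ = nRT₁/V₁ = 4.47×8.314×360/17.7 = 756 kPa.
Adiabatic: TV^(γ−1) = const ⇒ T₂ = 360×(5.85)^0.400 = 730 K; PV^γ = const ⇒ P₂ = 8960 kPa.
For an ideal gas ΔU = nCvΔT with Cv = (5/2)R = 20.8 J/(mol·K).
ΔU = 4.47×20.8×(730−360) = 34300 J.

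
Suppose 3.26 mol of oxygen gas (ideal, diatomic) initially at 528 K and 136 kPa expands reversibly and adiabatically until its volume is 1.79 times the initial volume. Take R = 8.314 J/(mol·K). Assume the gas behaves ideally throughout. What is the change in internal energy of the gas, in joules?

V₁ = nRT₁/P₁ = 3.26×8.314×528/136 = 105 L.
Adiabatic: TV^(γ−1) = const ⇒ T₂ = 528×(0.559)^0.400 = 418 K; PV^γ = const ⇒ P₂ = 60.2 kPa.
For an ideal gas ΔU = nCvΔT with Cv = (5/2)R = 20.8 J/(mol·K).
ΔU = 3.26×20.8×(418−528) = -7430 J.

-7430 J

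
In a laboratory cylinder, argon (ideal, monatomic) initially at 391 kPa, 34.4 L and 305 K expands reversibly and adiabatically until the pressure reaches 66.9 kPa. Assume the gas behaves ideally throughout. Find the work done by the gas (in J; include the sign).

10200 J

n = P₁V₁/(RT₁) = 391×34.4/(8.314×305) = 5.30 mol.
Adiabatic: T₂/T₁ = (P₂/P₁)^((γ−1)/γ) ⇒ T₂ = 305×(0.171)^0.400 = 151 K; V₂ = 99.2 L.
ΔU = nCvΔT = 5.30×12.5×(151−305) = -10200 J.
Q = 0 for an adiabatic process, so W = −ΔU = 10200 J.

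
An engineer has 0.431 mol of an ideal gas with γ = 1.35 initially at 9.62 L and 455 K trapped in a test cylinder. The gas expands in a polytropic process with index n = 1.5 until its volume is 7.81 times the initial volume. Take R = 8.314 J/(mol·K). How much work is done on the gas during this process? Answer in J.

P₁ = nRT₁/V₁ = 0.431×8.314×455/9.62 = 169 kPa.
Polytropic n=1.5: T₂ = T₁(V₁/V₂)^(n−1) = 455×(0.128)^0.50 = 163 K; P₂ = P₁(V₁/V₂)^n = 7.77 kPa.
W = (P₁V₁−P₂V₂)/(n−1) = (169×9.62−7.77×75.1)/0.50 = 2090 J.
Work done on the gas = −W_by = -2090 J.

-2090 J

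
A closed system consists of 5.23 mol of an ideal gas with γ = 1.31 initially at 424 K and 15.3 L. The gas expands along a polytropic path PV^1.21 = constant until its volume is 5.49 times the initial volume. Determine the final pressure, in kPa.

P₁ = nRT₁/V₁ = 5.23×8.314×424/15.3 = 1200 kPa.
Polytropic n=1.21: T₂ = T₁(V₁/V₂)^(n−1) = 424×(0.182)^0.21 = 297 K; P₂ = P₁(V₁/V₂)^n = 153 kPa.

153 kPa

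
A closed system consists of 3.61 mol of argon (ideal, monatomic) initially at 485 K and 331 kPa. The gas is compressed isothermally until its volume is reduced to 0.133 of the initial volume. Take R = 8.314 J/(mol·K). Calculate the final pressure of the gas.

2490 kPa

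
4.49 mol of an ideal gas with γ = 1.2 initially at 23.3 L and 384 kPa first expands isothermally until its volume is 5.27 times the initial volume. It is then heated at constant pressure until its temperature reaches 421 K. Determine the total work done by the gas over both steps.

T₁ = P₁V₁/(nR) = 384×23.3/(4.49×8.314) = 240 K.
Step 1 — Isothermal: T stays 240 K; PV = const ⇒ V₂ = 123 L, P₂ = 72.9 kPa.
ΔU = 0 (ideal gas, T constant).
W = nRT ln(V₂/V₁) = 4.49×8.314×240×ln(5.27) = 14900 J.
Q = ΔU + W = 14900 J.
State after step 1: P = 72.9 kPa, V = 123 L, T = 240 K.
Step 2 — Isobaric: P stays 72.9 kPa; V/T = const ⇒ T₂ = 421 K, V₂ = 216 L.
W = PΔV = 72.9×(216−123) kPa·L = 6770 J.
ΔU = nCvΔT = 4.49×41.6×(421−240) = 33800 J.
Q = ΔU + W = nCpΔT = 40600 J.
Net over both steps: W = 21600 J, Q = 55500 J, ΔU = 33800 J.

21600 J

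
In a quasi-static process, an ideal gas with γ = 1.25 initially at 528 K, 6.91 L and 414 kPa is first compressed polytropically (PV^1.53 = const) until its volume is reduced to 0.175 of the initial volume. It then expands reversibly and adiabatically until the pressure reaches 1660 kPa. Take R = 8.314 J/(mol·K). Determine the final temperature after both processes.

n = P₁V₁/(RT₁) = 414×6.91/(8.314×528) = 0.652 mol.
Step 1 — Polytropic n=1.53: T₂ = T₁(V₁/V₂)^(n−1) = 528×(5.71)^0.53 = 1330 K; P₂ = P₁(V₁/V₂)^n = 5960 kPa.
W = (P₁V₁−P₂V₂)/(n−1) = (414×6.91−5960×1.21)/0.53 = -8200 J.
ΔU = nCvΔT = 0.652×33.3×(1330−528) = 17400 J.
Q = ΔU + W = 9180 J.
State after step 1: P = 5960 kPa, V = 1.21 L, T = 1330 K.
Step 2 — Adiabatic: T₂/T₁ = (P₂/P₁)^((γ−1)/γ) ⇒ T₂ = 1330×(0.279)^0.200 = 1030 K; V₂ = 3.36 L.
ΔU = nCvΔT = 0.652×33.3×(1030−1330) = -6500 J.
Q = 0 for an adiabatic process, so W = −ΔU = 6500 J.
Net over both steps: W = -1700 J, Q = 9180 J, ΔU = 10900 J.

1030 K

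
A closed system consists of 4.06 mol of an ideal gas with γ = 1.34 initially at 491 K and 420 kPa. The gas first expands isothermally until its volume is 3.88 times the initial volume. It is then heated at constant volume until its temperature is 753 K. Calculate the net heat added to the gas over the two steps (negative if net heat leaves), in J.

V₁ = nRT₁/P₁ = 4.06×8.314×491/420 = 39.5 L.
Step 1 — Isothermal: T stays 491 K; PV = const ⇒ V₂ = 153 L, P₂ = 108 kPa.
ΔU = 0 (ideal gas, T constant).
W = nRT ln(V₂/V₁) = 4.06×8.314×491×ln(3.88) = 22500 J.
Q = ΔU + W = 22500 J.
State after step 1: P = 108 kPa, V = 153 L, T = 491 K.
Step 2 — Isochoric: V stays 153 L; P/T = const ⇒ T₂ = 753 K, P₂ = 166 kPa.
W = 0 (no volume change).
ΔU = nCvΔT = 4.06×24.5×(753−491) = 26000 J.
Q = ΔU = 26000 J.
Net over both steps: W = 22500 J, Q = 48500 J, ΔU = 26000 J.

48500 J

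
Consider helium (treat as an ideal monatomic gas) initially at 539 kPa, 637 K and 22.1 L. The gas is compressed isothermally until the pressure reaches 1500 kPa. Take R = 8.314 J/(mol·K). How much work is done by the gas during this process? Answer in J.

n = P₁V₁/(RT₁) = 539×22.1/(8.314×637) = 2.25 mol.
Isothermal: T stays 637 K; PV = const ⇒ V₂ = 7.94 L, P₂ = 1500 kPa.
W = nRT ln(V₂/V₁) = 2.25×8.314×637×ln(0.359) = -12200 J.

-12200 J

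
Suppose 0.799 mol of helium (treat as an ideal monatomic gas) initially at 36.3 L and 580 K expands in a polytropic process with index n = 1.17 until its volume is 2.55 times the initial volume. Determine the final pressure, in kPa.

P₁ = nRT₁/V₁ = 0.799×8.314×580/36.3 = 106 kPa.
Polytropic n=1.17: T₂ = T₁(V₁/V₂)^(n−1) = 580×(0.392)^0.17 = 495 K; P₂ = P₁(V₁/V₂)^n = 35.5 kPa.

35.5 kPa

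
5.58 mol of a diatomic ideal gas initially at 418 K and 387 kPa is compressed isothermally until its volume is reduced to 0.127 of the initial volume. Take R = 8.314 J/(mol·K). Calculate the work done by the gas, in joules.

V₁ = nRT₁/P₁ = 5.58×8.314×418/387 = 50.1 L.
Isothermal: T stays 418 K; PV = const ⇒ V₂ = 6.36 L, P₂ = 3050 kPa.
W = nRT ln(V₂/V₁) = 5.58×8.314×418×ln(0.127) = -40000 J.

-40000 J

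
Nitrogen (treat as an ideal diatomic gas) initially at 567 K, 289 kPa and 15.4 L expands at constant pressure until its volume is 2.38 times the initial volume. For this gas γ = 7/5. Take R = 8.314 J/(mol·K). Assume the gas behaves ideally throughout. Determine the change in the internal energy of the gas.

15400 J

n = P₁V₁/(RT₁) = 289×15.4/(8.314×567) = 0.944 mol.
Isobaric: P stays 289 kPa; V/T = const ⇒ T₂ = 1350 K, V₂ = 36.7 L.
For an ideal gas ΔU = nCvΔT with Cv = (5/2)R = 20.8 J/(mol·K).
ΔU = 0.944×20.8×(1350−567) = 15400 J.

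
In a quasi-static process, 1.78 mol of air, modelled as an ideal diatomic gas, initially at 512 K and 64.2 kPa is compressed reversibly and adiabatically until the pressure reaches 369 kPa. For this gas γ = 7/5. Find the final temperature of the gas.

844 K

V₁ = nRT₁/P₁ = 1.78×8.314×512/64.2 = 118 L.
Adiabatic: T₂/T₁ = (P₂/P₁)^((γ−1)/γ) ⇒ T₂ = 512×(5.75)^0.286 = 844 K; V₂ = 33.8 L.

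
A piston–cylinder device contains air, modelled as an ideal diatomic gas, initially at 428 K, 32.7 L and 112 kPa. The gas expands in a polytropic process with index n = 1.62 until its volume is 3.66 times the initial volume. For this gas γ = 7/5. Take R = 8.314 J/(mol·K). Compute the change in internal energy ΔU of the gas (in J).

n = P₁V₁/(RT₁) = 112×32.7/(8.314×428) = 1.03 mol.
Polytropic n=1.62: T₂ = T₁(V₁/V₂)^(n−1) = 428×(0.273)^0.62 = 191 K; P₂ = P₁(V₁/V₂)^n = 13.7 kPa.
For an ideal gas ΔU = nCvΔT with Cv = (5/2)R = 20.8 J/(mol·K).
ΔU = 1.03×20.8×(191−428) = -5060 J.

-5060 J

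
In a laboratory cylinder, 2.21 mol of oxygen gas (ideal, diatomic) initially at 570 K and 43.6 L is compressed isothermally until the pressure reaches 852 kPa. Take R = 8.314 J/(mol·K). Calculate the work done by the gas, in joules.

-13300 J

P₁ = nRT₁/V₁ = 2.21×8.314×570/43.6 = 240 kPa.
Isothermal: T stays 570 K; PV = const ⇒ V₂ = 12.3 L, P₂ = 852 kPa.
W = nRT ln(V₂/V₁) = 2.21×8.314×570×ln(0.282) = -13300 J.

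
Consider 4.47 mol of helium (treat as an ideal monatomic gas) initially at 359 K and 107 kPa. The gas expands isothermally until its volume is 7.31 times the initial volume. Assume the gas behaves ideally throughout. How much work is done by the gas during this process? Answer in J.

V₁ = nRT₁/P₁ = 4.47×8.314×359/107 = 125 L.
Isothermal: T stays 359 K; PV = const ⇒ V₂ = 911 L, P₂ = 14.6 kPa.
W = nRT ln(V₂/V₁) = 4.47×8.314×359×ln(7.31) = 26500 J.

26500 J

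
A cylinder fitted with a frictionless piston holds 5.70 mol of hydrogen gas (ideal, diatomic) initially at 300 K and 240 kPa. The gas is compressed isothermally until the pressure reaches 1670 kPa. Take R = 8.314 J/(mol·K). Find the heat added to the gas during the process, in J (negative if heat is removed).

-27600 J

V₁ = nRT₁/P₁ = 5.70×8.314×300/240 = 59.2 L.
Isothermal: T stays 300 K; PV = const ⇒ V₂ = 8.51 L, P₂ = 1670 kPa.
ΔU = 0 (ideal gas, T constant).
W = nRT ln(V₂/V₁) = 5.70×8.314×300×ln(0.144) = -27600 J.
Q = ΔU + W = -27600 J.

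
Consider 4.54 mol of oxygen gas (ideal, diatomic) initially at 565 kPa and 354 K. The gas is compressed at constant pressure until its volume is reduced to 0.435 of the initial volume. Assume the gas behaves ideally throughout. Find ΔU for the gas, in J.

-18900 J

V₁ = nRT₁/P₁ = 4.54×8.314×354/565 = 23.6 L.
Isobaric: P stays 565 kPa; V/T = const ⇒ T₂ = 154 K, V₂ = 10.3 L.
For an ideal gas ΔU = nCvΔT with Cv = (5/2)R = 20.8 J/(mol·K).
ΔU = 4.54×20.8×(154−354) = -18900 J.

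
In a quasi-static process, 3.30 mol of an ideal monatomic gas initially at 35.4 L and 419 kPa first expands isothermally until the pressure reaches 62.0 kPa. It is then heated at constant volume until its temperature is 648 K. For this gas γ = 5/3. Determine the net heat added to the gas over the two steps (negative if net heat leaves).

32800 J

T₁ = P₁V₁/(nR) = 419×35.4/(3.30×8.314) = 541 K.
Step 1 — Isothermal: T stays 541 K; PV = const ⇒ V₂ = 239 L, P₂ = 62.0 kPa.
ΔU = 0 (ideal gas, T constant).
W = nRT ln(V₂/V₁) = 3.30×8.314×541×ln(6.76) = 28300 J.
Q = ΔU + W = 28300 J.
State after step 1: P = 62.0 kPa, V = 239 L, T = 541 K.
Step 2 — Isochoric: V stays 239 L; P/T = const ⇒ T₂ = 648 K, P₂ = 74.3 kPa.
W = 0 (no volume change).
ΔU = nCvΔT = 3.30×12.5×(648−541) = 4420 J.
Q = ΔU = 4420 J.
Net over both steps: W = 28300 J, Q = 32800 J, ΔU = 4420 J.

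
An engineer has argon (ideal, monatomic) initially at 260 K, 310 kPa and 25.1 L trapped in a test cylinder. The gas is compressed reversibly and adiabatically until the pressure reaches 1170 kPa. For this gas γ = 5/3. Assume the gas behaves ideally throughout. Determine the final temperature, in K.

442 K

Adiabatic: T₂/T₁ = (P₂/P₁)^((γ−1)/γ) ⇒ T₂ = 260×(3.77)^0.400 = 442 K; V₂ = 11.3 L.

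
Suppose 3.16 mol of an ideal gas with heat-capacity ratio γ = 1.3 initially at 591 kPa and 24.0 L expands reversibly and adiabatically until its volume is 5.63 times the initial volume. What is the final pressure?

62.5 kPa

T₁ = P₁V₁/(nR) = 591×24.0/(3.16×8.314) = 540 K.
Adiabatic: TV^(γ−1) = const ⇒ T₂ = 540×(0.178)^0.300 = 321 K; PV^γ = const ⇒ P₂ = 62.5 kPa.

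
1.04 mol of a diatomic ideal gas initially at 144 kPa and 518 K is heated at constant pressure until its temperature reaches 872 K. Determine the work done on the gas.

V₁ = nRT₁/P₁ = 1.04×8.314×518/144 = 31.1 L.
Isobaric: P stays 144 kPa; V/T = const ⇒ T₂ = 872 K, V₂ = 52.4 L.
W = PΔV = 144×(52.4−31.1) kPa·L = 3060 J.
Work done on the gas = −W_by = -3060 J.

-3060 J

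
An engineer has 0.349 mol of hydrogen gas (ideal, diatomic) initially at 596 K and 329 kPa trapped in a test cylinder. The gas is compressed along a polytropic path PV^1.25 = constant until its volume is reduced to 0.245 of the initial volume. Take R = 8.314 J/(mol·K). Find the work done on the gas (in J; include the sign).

V₁ = nRT₁/P₁ = 0.349×8.314×596/329 = 5.26 L.
Polytropic n=1.25: T₂ = T₁(V₁/V₂)^(n−1) = 596×(4.08)^0.25 = 847 K; P₂ = P₁(V₁/V₂)^n = 1910 kPa.
W = (P₁V₁−P₂V₂)/(n−1) = (329×5.26−1910×1.29)/0.25 = -2910 J.
Work done on the gas = −W_by = 2910 J.

2910 J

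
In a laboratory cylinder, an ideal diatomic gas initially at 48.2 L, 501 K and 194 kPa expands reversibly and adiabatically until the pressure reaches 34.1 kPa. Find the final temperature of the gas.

305 K

Adiabatic: T₂/T₁ = (P₂/P₁)^((γ−1)/γ) ⇒ T₂ = 501×(0.176)^0.286 = 305 K; V₂ = 167 L.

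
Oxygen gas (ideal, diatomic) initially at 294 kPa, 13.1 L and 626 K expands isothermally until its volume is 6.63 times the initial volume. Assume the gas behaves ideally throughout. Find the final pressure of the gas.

44.3 kPa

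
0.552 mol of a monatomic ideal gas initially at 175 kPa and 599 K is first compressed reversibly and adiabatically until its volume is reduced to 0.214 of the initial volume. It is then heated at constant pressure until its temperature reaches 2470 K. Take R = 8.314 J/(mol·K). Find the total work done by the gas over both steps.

-3750 J

V₁ = nRT₁/P₁ = 0.552×8.314×599/175 = 15.7 L.
Step 1 — Adiabatic: TV^(γ−1) = const ⇒ T₂ = 599×(4.67)^0.667 = 1670 K; PV^γ = const ⇒ P₂ = 2290 kPa.
ΔU = nCvΔT = 0.552×12.5×(1670−599) = 7400 J.
Q = 0 for an adiabatic process, so W = −ΔU = -7400 J.
State after step 1: P = 2290 kPa, V = 3.36 L, T = 1670 K.
Step 2 — Isobaric: P stays 2290 kPa; V/T = const ⇒ T₂ = 2470 K, V₂ = 4.96 L.
W = PΔV = 2290×(4.96−3.36) kPa·L = 3650 J.
ΔU = nCvΔT = 0.552×12.5×(2470−1670) = 5480 J.
Q = ΔU + W = nCpΔT = 9130 J.
Net over both steps: W = -3750 J, Q = 9130 J, ΔU = 12900 J.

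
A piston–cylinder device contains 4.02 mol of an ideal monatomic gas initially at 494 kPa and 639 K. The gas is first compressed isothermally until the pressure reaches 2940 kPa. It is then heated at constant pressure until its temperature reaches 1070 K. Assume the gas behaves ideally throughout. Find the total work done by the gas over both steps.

-23700 J

V₁ = nRT₁/P₁ = 4.02×8.314×639/494 = 43.2 L.
Step 1 — Isothermal: T stays 639 K; PV = const ⇒ V₂ = 7.26 L, P₂ = 2940 kPa.
ΔU = 0 (ideal gas, T constant).
W = nRT ln(V₂/V₁) = 4.02×8.314×639×ln(0.168) = -38100 J.
Q = ΔU + W = -38100 J.
State after step 1: P = 2940 kPa, V = 7.26 L, T = 639 K.
Step 2 — Isobaric: P stays 2940 kPa; V/T = const ⇒ T₂ = 1070 K, V₂ = 12.2 L.
W = PΔV = 2940×(12.2−7.26) kPa·L = 14400 J.
ΔU = nCvΔT = 4.02×12.5×(1070−639) = 21600 J.
Q = ΔU + W = nCpΔT = 36000 J.
Net over both steps: W = -23700 J, Q = -2080 J, ΔU = 21600 J.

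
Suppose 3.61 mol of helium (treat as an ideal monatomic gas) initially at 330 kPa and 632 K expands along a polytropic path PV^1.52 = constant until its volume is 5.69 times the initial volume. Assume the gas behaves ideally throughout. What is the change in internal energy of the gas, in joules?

-16900 J

V₁ = nRT₁/P₁ = 3.61×8.314×632/330 = 57.5 L.
Polytropic n=1.52: T₂ = T₁(V₁/V₂)^(n−1) = 632×(0.176)^0.52 = 256 K; P₂ = P₁(V₁/V₂)^n = 23.5 kPa.
For an ideal gas ΔU = nCvΔT with Cv = (3/2)R = 12.5 J/(mol·K).
ΔU = 3.61×12.5×(256−632) = -16900 J.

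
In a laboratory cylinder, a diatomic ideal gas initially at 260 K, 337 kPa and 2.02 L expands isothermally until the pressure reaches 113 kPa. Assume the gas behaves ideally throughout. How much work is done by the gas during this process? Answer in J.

n = P₁V₁/(RT₁) = 337×2.02/(8.314×260) = 0.315 mol.
Isothermal: T stays 260 K; PV = const ⇒ V₂ = 6.02 L, P₂ = 113 kPa.
W = nRT ln(V₂/V₁) = 0.315×8.314×260×ln(2.98) = 744 J.

744 J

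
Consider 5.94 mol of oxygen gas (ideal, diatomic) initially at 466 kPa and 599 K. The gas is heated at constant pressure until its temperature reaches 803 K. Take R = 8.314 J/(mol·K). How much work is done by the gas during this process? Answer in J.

10100 J

V₁ = nRT₁/P₁ = 5.94×8.314×599/466 = 63.5 L.
Isobaric: P stays 466 kPa; V/T = const ⇒ T₂ = 803 K, V₂ = 85.1 L.
W = PΔV = 466×(85.1−63.5) kPa·L = 10100 J.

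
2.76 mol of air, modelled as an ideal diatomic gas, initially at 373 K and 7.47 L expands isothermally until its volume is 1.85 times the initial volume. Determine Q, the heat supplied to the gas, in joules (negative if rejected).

5270 J

P₁ = nRT₁/V₁ = 2.76×8.314×373/7.47 = 1150 kPa.
Isothermal: T stays 373 K; PV = const ⇒ V₂ = 13.8 L, P₂ = 619 kPa.
ΔU = 0 (ideal gas, T constant).
W = nRT ln(V₂/V₁) = 2.76×8.314×373×ln(1.85) = 5270 J.
Q = ΔU + W = 5270 J.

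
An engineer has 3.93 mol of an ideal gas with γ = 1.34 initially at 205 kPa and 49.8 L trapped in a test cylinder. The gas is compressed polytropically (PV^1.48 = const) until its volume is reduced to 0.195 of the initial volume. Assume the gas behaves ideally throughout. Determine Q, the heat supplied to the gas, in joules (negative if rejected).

10400 J

T₁ = P₁V₁/(nR) = 205×49.8/(3.93×8.314) = 312 K.
Polytropic n=1.48: T₂ = T₁(V₁/V₂)^(n−1) = 312×(5.13)^0.48 = 685 K; P₂ = P₁(V₁/V₂)^n = 2300 kPa.
W = (P₁V₁−P₂V₂)/(n−1) = (205×49.8−2300×9.71)/0.48 = -25300 J.
ΔU = nCvΔT = 3.93×24.5×(685−312) = 35800 J.
Q = ΔU + W = 10400 J.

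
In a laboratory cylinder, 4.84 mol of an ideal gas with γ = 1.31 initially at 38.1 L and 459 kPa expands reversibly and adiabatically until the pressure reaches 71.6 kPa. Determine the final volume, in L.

T₁ = P₁V₁/(nR) = 459×38.1/(4.84×8.314) = 435 K.
Adiabatic: T₂/T₁ = (P₂/P₁)^((γ−1)/γ) ⇒ T₂ = 435×(0.156)^0.237 = 280 K; V₂ = 157 L.

157 L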